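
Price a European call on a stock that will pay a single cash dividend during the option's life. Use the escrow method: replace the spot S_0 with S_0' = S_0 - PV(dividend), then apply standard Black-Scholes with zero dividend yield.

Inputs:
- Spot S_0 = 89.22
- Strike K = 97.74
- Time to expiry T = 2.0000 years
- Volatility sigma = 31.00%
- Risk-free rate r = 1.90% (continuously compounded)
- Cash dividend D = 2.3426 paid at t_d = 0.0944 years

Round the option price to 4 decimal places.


PV(D) = D * exp(-r * t_d) = 2.3426 * 0.99820801 = 2.33840208
S_0' = S_0 - PV(D) = 89.2200 - 2.33840208 = 86.88159792
d1 = (ln(S_0'/K) + (r + sigma^2/2)*T) / (sigma*sqrt(T)) = 0.03726078
d2 = d1 - sigma*sqrt(T) = -0.40114543
exp(-rT) = 0.96271294
N(d1) = 0.51486146; N(d2) = 0.34415653
C = S_0' * N(d1) - K * exp(-rT) * N(d2) = 86.88159792 * 0.51486146 - 97.7400 * 0.96271294 * 0.34415653 = 12.3484

Answer: Price = 12.3484


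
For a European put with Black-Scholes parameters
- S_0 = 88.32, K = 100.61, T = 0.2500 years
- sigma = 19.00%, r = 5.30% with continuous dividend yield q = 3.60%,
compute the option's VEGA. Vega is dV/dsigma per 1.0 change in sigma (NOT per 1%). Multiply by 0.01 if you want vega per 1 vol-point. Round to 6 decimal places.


Answer: Vega = 7.703877

Derivation:
d1 = -1.2791849871; d2 = -1.3741849871
phi(d1) = 0.1760309145; exp(-qT) = 0.9910403788; exp(-rT) = 0.9868373948
Vega = S * exp(-qT) * phi(d1) * sqrt(T) = 88.3200 * 0.9910403788 * 0.1760309145 * 0.5000000000 = 7.703877


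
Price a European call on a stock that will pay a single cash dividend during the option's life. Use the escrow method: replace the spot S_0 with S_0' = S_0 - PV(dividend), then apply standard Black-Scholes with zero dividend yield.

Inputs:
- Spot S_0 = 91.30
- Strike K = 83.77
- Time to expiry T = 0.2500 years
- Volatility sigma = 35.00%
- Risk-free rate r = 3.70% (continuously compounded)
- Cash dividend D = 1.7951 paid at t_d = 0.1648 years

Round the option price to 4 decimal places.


Answer: Price = 9.8237

Derivation:
PV(D) = D * exp(-r * t_d) = 1.7951 * 0.99392095 = 1.78418750
S_0' = S_0 - PV(D) = 91.3000 - 1.78418750 = 89.51581250
d1 = (ln(S_0'/K) + (r + sigma^2/2)*T) / (sigma*sqrt(T)) = 0.51944479
d2 = d1 - sigma*sqrt(T) = 0.34444479
exp(-rT) = 0.99079265
N(d1) = 0.69827470; N(d2) = 0.63474409
C = S_0' * N(d1) - K * exp(-rT) * N(d2) = 89.51581250 * 0.69827470 - 83.7700 * 0.99079265 * 0.63474409 = 9.8237


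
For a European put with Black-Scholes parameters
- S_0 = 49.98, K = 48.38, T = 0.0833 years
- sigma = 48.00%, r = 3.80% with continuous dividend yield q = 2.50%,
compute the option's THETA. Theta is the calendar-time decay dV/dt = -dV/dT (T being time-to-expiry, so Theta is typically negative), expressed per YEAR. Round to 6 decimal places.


d1 = 0.3119432592; d2 = 0.1734069101
phi(d1) = 0.3799966540; exp(-qT) = 0.9979196669; exp(-rT) = 0.9968396046
Theta = -S*exp(-qT)*phi(d1)*sigma/(2*sqrt(T)) + r*K*exp(-rT)*N(-d2) - q*S*exp(-qT)*N(-d1)
N(-d1) = 0.3775418228; N(-d2) = 0.4311657969; sqrt(T) = 0.2886173938
Term 1 = -49.9800 * 0.9979196669 * 0.3799966540 * 0.4800 / (2 * 0.2886173938) = -15.7601500147
Term 2 = 0.0380 * 48.3800 * 0.9968396046 * 0.4311657969 = 0.7901672893
Term 3 = -0.0250 * 49.9800 * 0.9979196669 * 0.3775418228 = -0.4707571344
Theta = -15.7601500147 + (0.7901672893) + (-0.4707571344) = -15.440740

Answer: Theta = -15.440740


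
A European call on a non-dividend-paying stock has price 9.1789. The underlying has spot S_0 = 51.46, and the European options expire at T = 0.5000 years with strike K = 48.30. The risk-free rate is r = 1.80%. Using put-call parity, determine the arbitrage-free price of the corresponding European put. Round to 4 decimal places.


Put-call parity: C - P = S_0 * exp(-qT) - K * exp(-rT).
S_0 * exp(-qT) = 51.4600 * 1.00000000 = 51.46000000
K * exp(-rT) = 48.3000 * 0.99104038 = 47.86725029
P = C - S*exp(-qT) + K*exp(-rT)
P = 9.1789 - 51.46000000 + 47.86725029 = 5.5862

Answer: Put price = 5.5862


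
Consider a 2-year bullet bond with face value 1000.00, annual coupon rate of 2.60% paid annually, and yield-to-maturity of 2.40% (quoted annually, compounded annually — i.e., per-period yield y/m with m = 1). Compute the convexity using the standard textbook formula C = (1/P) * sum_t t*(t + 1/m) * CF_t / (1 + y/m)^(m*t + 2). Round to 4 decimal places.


Answer: Convexity = 5.6256

Derivation:
Coupon per period c = face * coupon_rate / m = 26.000000
Periods per year m = 1; per-period yield y/m = 0.024000
Number of cashflows N = 2
Cashflows (t years, CF_t, discount factor 1/(1+y/m)^(m*t), PV):
  t = 1.0000: CF_t = 26.000000, DF = 0.976562, PV = 25.390625
  t = 2.0000: CF_t = 1026.000000, DF = 0.953674, PV = 978.469849
Price P = sum_t PV_t = 1003.860474
Convexity numerator sum_t t*(t + 1/m) * CF_t / (1+y/m)^(m*t + 2):
  t = 1.0000: term = 48.428774
  t = 2.0000: term = 5598.849384
Convexity = (1/P) * sum = 5647.278158 / 1003.860474 = 5.625561


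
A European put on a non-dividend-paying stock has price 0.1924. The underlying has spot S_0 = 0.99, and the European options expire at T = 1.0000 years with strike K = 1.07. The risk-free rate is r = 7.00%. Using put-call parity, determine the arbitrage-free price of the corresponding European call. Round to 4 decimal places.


Answer: Call price = 0.1847

Derivation:
Put-call parity: C - P = S_0 * exp(-qT) - K * exp(-rT).
S_0 * exp(-qT) = 0.9900 * 1.00000000 = 0.99000000
K * exp(-rT) = 1.0700 * 0.93239382 = 0.99766139
C = P + S*exp(-qT) - K*exp(-rT)
C = 0.1924 + 0.99000000 - 0.99766139 = 0.1847


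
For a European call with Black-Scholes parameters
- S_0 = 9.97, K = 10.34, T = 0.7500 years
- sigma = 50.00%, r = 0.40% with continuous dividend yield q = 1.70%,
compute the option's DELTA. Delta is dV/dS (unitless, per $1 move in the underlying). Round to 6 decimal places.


d1 = 0.1098367662; d2 = -0.3231759357
phi(d1) = 0.3965430809; exp(-qT) = 0.9873309369; exp(-rT) = 0.9970044955
N(d1) = 0.5437305839
Delta = exp(-qT) * N(d1) = 0.9873309369 * 0.5437305839 = 0.536842

Answer: Delta = 0.536842


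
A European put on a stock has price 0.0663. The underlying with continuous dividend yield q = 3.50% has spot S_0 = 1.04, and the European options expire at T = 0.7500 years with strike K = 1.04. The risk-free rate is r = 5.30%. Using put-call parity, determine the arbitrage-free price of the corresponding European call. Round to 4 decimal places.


Put-call parity: C - P = S_0 * exp(-qT) - K * exp(-rT).
S_0 * exp(-qT) = 1.0400 * 0.97409154 = 1.01305520
K * exp(-rT) = 1.0400 * 0.96102967 = 0.99947085
C = P + S*exp(-qT) - K*exp(-rT)
C = 0.0663 + 1.01305520 - 0.99947085 = 0.0799

Answer: Call price = 0.0799


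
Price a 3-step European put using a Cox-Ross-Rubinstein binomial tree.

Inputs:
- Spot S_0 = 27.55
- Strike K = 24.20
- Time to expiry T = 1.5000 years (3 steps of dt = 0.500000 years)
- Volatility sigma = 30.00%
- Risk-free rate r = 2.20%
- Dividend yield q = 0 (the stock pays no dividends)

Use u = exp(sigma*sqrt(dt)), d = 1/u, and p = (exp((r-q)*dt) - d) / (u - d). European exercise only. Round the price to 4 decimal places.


dt = T/N = 0.500000
u = exp(sigma*sqrt(dt)) = 1.236311; d = 1/u = 0.808858
p = (exp((r-q)*dt) - d) / (u - d) = 0.473041
Discount per step: exp(-r*dt) = 0.989060
Stock lattice S(k, i) with i counting down-moves:
  k=0: S(0,0) = 27.5500
  k=1: S(1,0) = 34.0604; S(1,1) = 22.2840
  k=2: S(2,0) = 42.1092; S(2,1) = 27.5500; S(2,2) = 18.0246
  k=3: S(3,0) = 52.0601; S(3,1) = 34.0604; S(3,2) = 22.2840; S(3,3) = 14.5794
Terminal payoffs V(N, i) = max(K - S_T, 0):
  V(3,0) = 0.000000; V(3,1) = 0.000000; V(3,2) = 1.915965; V(3,3) = 9.620646
Backward induction: V(k, i) = exp(-r*dt) * [p * V(k+1, i) + (1-p) * V(k+1, i+1)].
  V(2,0) = exp(-r*dt) * [p*0.000000 + (1-p)*0.000000] = 0.000000
  V(2,1) = exp(-r*dt) * [p*0.000000 + (1-p)*1.915965] = 0.998590
  V(2,2) = exp(-r*dt) * [p*1.915965 + (1-p)*9.620646] = 5.910641
  V(1,0) = exp(-r*dt) * [p*0.000000 + (1-p)*0.998590] = 0.520460
  V(1,1) = exp(-r*dt) * [p*0.998590 + (1-p)*5.910641] = 3.547799
  V(0,0) = exp(-r*dt) * [p*0.520460 + (1-p)*3.547799] = 2.092598

Answer: Price = V(0,0) = 2.0926


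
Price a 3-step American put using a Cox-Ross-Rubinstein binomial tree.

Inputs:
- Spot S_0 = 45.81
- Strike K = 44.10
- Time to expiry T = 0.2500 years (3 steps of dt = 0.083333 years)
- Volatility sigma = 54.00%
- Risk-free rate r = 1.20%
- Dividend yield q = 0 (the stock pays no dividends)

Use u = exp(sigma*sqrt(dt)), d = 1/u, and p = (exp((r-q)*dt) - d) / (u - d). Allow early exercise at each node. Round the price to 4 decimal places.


dt = T/N = 0.083333
u = exp(sigma*sqrt(dt)) = 1.168691; d = 1/u = 0.855658
p = (exp((r-q)*dt) - d) / (u - d) = 0.464304
Discount per step: exp(-r*dt) = 0.999000
Stock lattice S(k, i) with i counting down-moves:
  k=0: S(0,0) = 45.8100
  k=1: S(1,0) = 53.5377; S(1,1) = 39.1977
  k=2: S(2,0) = 62.5691; S(2,1) = 45.8100; S(2,2) = 33.5398
  k=3: S(3,0) = 73.1240; S(3,1) = 53.5377; S(3,2) = 39.1977; S(3,3) = 28.6986
Terminal payoffs V(N, i) = max(K - S_T, 0):
  V(3,0) = 0.000000; V(3,1) = 0.000000; V(3,2) = 4.902309; V(3,3) = 15.401390
Backward induction: V(k, i) = exp(-r*dt) * [p * V(k+1, i) + (1-p) * V(k+1, i+1)]; then take max(V_cont, immediate exercise) for American.
  V(2,0) = exp(-r*dt) * [p*0.000000 + (1-p)*0.000000] = 0.000000; exercise = 0.000000; V(2,0) = max -> 0.000000
  V(2,1) = exp(-r*dt) * [p*0.000000 + (1-p)*4.902309] = 2.623524; exercise = 0.000000; V(2,1) = max -> 2.623524
  V(2,2) = exp(-r*dt) * [p*4.902309 + (1-p)*15.401390] = 10.516106; exercise = 10.560184; V(2,2) = max -> 10.560184
  V(1,0) = exp(-r*dt) * [p*0.000000 + (1-p)*2.623524] = 1.404007; exercise = 0.000000; V(1,0) = max -> 1.404007
  V(1,1) = exp(-r*dt) * [p*2.623524 + (1-p)*10.560184] = 6.868292; exercise = 4.902309; V(1,1) = max -> 6.868292
  V(0,0) = exp(-r*dt) * [p*1.404007 + (1-p)*6.868292] = 4.326875; exercise = 0.000000; V(0,0) = max -> 4.326875

Answer: Price = V(0,0) = 4.3269


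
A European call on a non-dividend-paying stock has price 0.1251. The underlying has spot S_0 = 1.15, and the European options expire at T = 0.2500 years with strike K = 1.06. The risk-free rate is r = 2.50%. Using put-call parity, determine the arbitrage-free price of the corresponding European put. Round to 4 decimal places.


Put-call parity: C - P = S_0 * exp(-qT) - K * exp(-rT).
S_0 * exp(-qT) = 1.1500 * 1.00000000 = 1.15000000
K * exp(-rT) = 1.0600 * 0.99376949 = 1.05339566
P = C - S*exp(-qT) + K*exp(-rT)
P = 0.1251 - 1.15000000 + 1.05339566 = 0.0285

Answer: Put price = 0.0285


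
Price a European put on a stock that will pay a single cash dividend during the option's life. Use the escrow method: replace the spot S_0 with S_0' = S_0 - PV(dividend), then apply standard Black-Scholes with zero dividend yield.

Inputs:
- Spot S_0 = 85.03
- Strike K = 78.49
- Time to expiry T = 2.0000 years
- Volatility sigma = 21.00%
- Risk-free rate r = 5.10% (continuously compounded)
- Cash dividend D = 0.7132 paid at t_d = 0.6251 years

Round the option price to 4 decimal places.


Answer: Price = 3.9421

Derivation:
PV(D) = D * exp(-r * t_d) = 0.7132 * 0.96862271 = 0.69082172
S_0' = S_0 - PV(D) = 85.0300 - 0.69082172 = 84.33917828
d1 = (ln(S_0'/K) + (r + sigma^2/2)*T) / (sigma*sqrt(T)) = 0.73396094
d2 = d1 - sigma*sqrt(T) = 0.43697609
exp(-rT) = 0.90302955
N(-d1) = 0.23148627; N(-d2) = 0.33106434
P = K * exp(-rT) * N(-d2) - S_0' * N(-d1) = 78.4900 * 0.90302955 * 0.33106434 - 84.33917828 * 0.23148627 = 3.9421


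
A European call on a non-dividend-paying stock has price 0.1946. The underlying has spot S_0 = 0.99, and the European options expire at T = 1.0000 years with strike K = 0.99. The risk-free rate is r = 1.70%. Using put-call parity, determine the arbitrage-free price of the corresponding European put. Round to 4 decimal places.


Put-call parity: C - P = S_0 * exp(-qT) - K * exp(-rT).
S_0 * exp(-qT) = 0.9900 * 1.00000000 = 0.99000000
K * exp(-rT) = 0.9900 * 0.98314368 = 0.97331225
P = C - S*exp(-qT) + K*exp(-rT)
P = 0.1946 - 0.99000000 + 0.97331225 = 0.1779

Answer: Put price = 0.1779


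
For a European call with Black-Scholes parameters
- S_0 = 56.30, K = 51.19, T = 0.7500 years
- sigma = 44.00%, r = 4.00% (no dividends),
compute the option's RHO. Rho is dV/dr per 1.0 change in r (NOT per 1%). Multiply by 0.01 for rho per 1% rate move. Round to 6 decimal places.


d1 = 0.5189600407; d2 = 0.1379088631
phi(d1) = 0.3486808325; exp(-qT) = 1.0000000000; exp(-rT) = 0.9704455335
N(d2) = 0.5548437772
Rho = K*T*exp(-rT)*N(d2) = 51.1900 * 0.7500 * 0.9704455335 * 0.5548437772 = 20.672275

Answer: Rho = 20.672275


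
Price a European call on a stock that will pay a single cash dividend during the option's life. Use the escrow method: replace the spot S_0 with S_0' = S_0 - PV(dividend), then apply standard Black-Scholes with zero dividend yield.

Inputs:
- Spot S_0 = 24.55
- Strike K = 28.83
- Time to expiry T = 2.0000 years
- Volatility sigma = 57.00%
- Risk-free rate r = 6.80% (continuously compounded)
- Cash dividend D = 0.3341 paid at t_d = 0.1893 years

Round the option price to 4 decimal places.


Answer: Price = 7.2671

Derivation:
PV(D) = D * exp(-r * t_d) = 0.3341 * 0.98721009 = 0.32982689
S_0' = S_0 - PV(D) = 24.5500 - 0.32982689 = 24.22017311
d1 = (ln(S_0'/K) + (r + sigma^2/2)*T) / (sigma*sqrt(T)) = 0.35562431
d2 = d1 - sigma*sqrt(T) = -0.45047742
exp(-rT) = 0.87284263
N(d1) = 0.63893903; N(d2) = 0.32618312
C = S_0' * N(d1) - K * exp(-rT) * N(d2) = 24.22017311 * 0.63893903 - 28.8300 * 0.87284263 * 0.32618312 = 7.2671


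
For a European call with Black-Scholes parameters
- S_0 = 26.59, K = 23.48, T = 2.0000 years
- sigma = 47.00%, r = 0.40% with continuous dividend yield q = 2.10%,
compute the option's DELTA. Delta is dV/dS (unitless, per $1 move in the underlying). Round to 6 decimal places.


Answer: Delta = 0.652246

Derivation:
d1 = 0.4683246600; d2 = -0.1963557143
phi(d1) = 0.3575062170; exp(-qT) = 0.9588697806; exp(-rT) = 0.9920319148
N(d1) = 0.6802237819
Delta = exp(-qT) * N(d1) = 0.9588697806 * 0.6802237819 = 0.652246


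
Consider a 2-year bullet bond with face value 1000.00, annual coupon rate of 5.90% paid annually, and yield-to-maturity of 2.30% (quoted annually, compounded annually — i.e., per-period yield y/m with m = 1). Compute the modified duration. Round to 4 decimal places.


Answer: Modified duration = 1.9023

Derivation:
Coupon per period c = face * coupon_rate / m = 59.000000
Periods per year m = 1; per-period yield y/m = 0.023000
Number of cashflows N = 2
Cashflows (t years, CF_t, discount factor 1/(1+y/m)^(m*t), PV):
  t = 1.0000: CF_t = 59.000000, DF = 0.977517, PV = 57.673509
  t = 2.0000: CF_t = 1059.000000, DF = 0.955540, PV = 1011.916536
Price P = sum_t PV_t = 1069.590045
First compute Macaulay numerator sum_t t * PV_t:
  t * PV_t at t = 1.0000: 57.673509
  t * PV_t at t = 2.0000: 2023.833071
Macaulay duration D = 2081.506580 / 1069.590045 = 1.946079
Modified duration = D / (1 + y/m) = 1.946079 / (1 + 0.023000) = 1.902325


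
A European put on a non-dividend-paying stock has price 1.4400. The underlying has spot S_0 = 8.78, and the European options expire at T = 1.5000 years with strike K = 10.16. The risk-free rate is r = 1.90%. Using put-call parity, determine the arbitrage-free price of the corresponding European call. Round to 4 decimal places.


Answer: Call price = 0.3455

Derivation:
Put-call parity: C - P = S_0 * exp(-qT) - K * exp(-rT).
S_0 * exp(-qT) = 8.7800 * 1.00000000 = 8.78000000
K * exp(-rT) = 10.1600 * 0.97190229 = 9.87452731
C = P + S*exp(-qT) - K*exp(-rT)
C = 1.4400 + 8.78000000 - 9.87452731 = 0.3455


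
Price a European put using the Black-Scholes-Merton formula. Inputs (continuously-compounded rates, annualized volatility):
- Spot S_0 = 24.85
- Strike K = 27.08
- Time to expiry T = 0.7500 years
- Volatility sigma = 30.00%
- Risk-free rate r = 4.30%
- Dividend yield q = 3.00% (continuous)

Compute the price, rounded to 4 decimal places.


d1 = (ln(S/K) + (r - q + 0.5*sigma^2) * T) / (sigma * sqrt(T)) = -0.16334277
d2 = d1 - sigma * sqrt(T) = -0.42315039
exp(-rT) = 0.96826449; exp(-qT) = 0.97775124
P = K * exp(-rT) * N(-d2) - S_0 * exp(-qT) * N(-d1)
N(-d1) = 0.56487572; N(-d2) = 0.66390723
P = 27.0800 * 0.96826449 * 0.66390723 - 24.8500 * 0.97775124 * 0.56487572 = 3.6832

Answer: Price = 3.6832


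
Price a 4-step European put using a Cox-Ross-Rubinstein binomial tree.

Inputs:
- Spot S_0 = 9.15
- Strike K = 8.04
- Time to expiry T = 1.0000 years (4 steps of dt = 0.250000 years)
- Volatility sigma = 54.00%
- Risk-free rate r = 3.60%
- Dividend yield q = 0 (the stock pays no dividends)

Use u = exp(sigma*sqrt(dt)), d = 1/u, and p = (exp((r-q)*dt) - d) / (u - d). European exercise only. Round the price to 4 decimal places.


Answer: Price = V(0,0) = 1.2208

Derivation:
dt = T/N = 0.250000
u = exp(sigma*sqrt(dt)) = 1.309964; d = 1/u = 0.763379
p = (exp((r-q)*dt) - d) / (u - d) = 0.449447
Discount per step: exp(-r*dt) = 0.991040
Stock lattice S(k, i) with i counting down-moves:
  k=0: S(0,0) = 9.1500
  k=1: S(1,0) = 11.9862; S(1,1) = 6.9849
  k=2: S(2,0) = 15.7015; S(2,1) = 9.1500; S(2,2) = 5.3321
  k=3: S(3,0) = 20.5684; S(3,1) = 11.9862; S(3,2) = 6.9849; S(3,3) = 4.0705
  k=4: S(4,0) = 26.9438; S(4,1) = 15.7015; S(4,2) = 9.1500; S(4,3) = 5.3321; S(4,4) = 3.1073
Terminal payoffs V(N, i) = max(K - S_T, 0):
  V(4,0) = 0.000000; V(4,1) = 0.000000; V(4,2) = 0.000000; V(4,3) = 2.707853; V(4,4) = 4.932701
Backward induction: V(k, i) = exp(-r*dt) * [p * V(k+1, i) + (1-p) * V(k+1, i+1)].
  V(3,0) = exp(-r*dt) * [p*0.000000 + (1-p)*0.000000] = 0.000000
  V(3,1) = exp(-r*dt) * [p*0.000000 + (1-p)*0.000000] = 0.000000
  V(3,2) = exp(-r*dt) * [p*0.000000 + (1-p)*2.707853] = 1.477459
  V(3,3) = exp(-r*dt) * [p*2.707853 + (1-p)*4.932701] = 3.897513
  V(2,0) = exp(-r*dt) * [p*0.000000 + (1-p)*0.000000] = 0.000000
  V(2,1) = exp(-r*dt) * [p*0.000000 + (1-p)*1.477459] = 0.806131
  V(2,2) = exp(-r*dt) * [p*1.477459 + (1-p)*3.897513] = 2.784651
  V(1,0) = exp(-r*dt) * [p*0.000000 + (1-p)*0.806131] = 0.439841
  V(1,1) = exp(-r*dt) * [p*0.806131 + (1-p)*2.784651] = 1.878429
  V(0,0) = exp(-r*dt) * [p*0.439841 + (1-p)*1.878429] = 1.220822


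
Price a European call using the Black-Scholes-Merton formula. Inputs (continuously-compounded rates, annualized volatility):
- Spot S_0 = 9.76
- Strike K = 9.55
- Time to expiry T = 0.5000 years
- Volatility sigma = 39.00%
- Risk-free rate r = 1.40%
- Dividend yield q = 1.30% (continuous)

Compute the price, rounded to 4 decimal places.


Answer: Price = 1.1618

Derivation:
d1 = (ln(S/K) + (r - q + 0.5*sigma^2) * T) / (sigma * sqrt(T)) = 0.21857304
d2 = d1 - sigma * sqrt(T) = -0.05719861
exp(-rT) = 0.99302444; exp(-qT) = 0.99352108
C = S_0 * exp(-qT) * N(d1) - K * exp(-rT) * N(d2)
N(d1) = 0.58650867; N(d2) = 0.47719349
C = 9.7600 * 0.99352108 * 0.58650867 - 9.5500 * 0.99302444 * 0.47719349 = 1.1618


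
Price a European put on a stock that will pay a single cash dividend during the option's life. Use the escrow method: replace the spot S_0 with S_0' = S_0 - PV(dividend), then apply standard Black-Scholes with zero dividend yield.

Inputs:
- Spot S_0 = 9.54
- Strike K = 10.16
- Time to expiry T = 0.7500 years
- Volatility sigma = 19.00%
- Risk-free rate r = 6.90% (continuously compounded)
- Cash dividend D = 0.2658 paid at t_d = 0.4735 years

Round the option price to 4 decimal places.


Answer: Price = 0.8200

Derivation:
PV(D) = D * exp(-r * t_d) = 0.2658 * 0.96785645 = 0.25725624
S_0' = S_0 - PV(D) = 9.5400 - 0.25725624 = 9.28274376
d1 = (ln(S_0'/K) + (r + sigma^2/2)*T) / (sigma*sqrt(T)) = -0.15201800
d2 = d1 - sigma*sqrt(T) = -0.31656283
exp(-rT) = 0.94956623
N(-d1) = 0.56041363; N(-d2) = 0.62421233
P = K * exp(-rT) * N(-d2) - S_0' * N(-d1) = 10.1600 * 0.94956623 * 0.62421233 - 9.28274376 * 0.56041363 = 0.8200


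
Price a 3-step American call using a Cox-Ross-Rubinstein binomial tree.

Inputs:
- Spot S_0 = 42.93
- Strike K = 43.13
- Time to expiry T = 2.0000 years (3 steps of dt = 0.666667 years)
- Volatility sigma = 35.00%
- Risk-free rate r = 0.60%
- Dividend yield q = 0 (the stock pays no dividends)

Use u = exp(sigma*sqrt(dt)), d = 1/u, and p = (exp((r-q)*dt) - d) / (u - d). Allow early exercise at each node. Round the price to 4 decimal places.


dt = T/N = 0.666667
u = exp(sigma*sqrt(dt)) = 1.330791; d = 1/u = 0.751433
p = (exp((r-q)*dt) - d) / (u - d) = 0.435957
Discount per step: exp(-r*dt) = 0.996008
Stock lattice S(k, i) with i counting down-moves:
  k=0: S(0,0) = 42.9300
  k=1: S(1,0) = 57.1309; S(1,1) = 32.2590
  k=2: S(2,0) = 76.0293; S(2,1) = 42.9300; S(2,2) = 24.2405
  k=3: S(3,0) = 101.1791; S(3,1) = 57.1309; S(3,2) = 32.2590; S(3,3) = 18.2151
Terminal payoffs V(N, i) = max(S_T - K, 0):
  V(3,0) = 58.049108; V(3,1) = 14.000875; V(3,2) = 0.000000; V(3,3) = 0.000000
Backward induction: V(k, i) = exp(-r*dt) * [p * V(k+1, i) + (1-p) * V(k+1, i+1)]; then take max(V_cont, immediate exercise) for American.
  V(2,0) = exp(-r*dt) * [p*58.049108 + (1-p)*14.000875] = 33.071452; exercise = 32.899277; V(2,0) = max -> 33.071452
  V(2,1) = exp(-r*dt) * [p*14.000875 + (1-p)*0.000000] = 6.079411; exercise = 0.000000; V(2,1) = max -> 6.079411
  V(2,2) = exp(-r*dt) * [p*0.000000 + (1-p)*0.000000] = 0.000000; exercise = 0.000000; V(2,2) = max -> 0.000000
  V(1,0) = exp(-r*dt) * [p*33.071452 + (1-p)*6.079411] = 17.775531; exercise = 14.000875; V(1,0) = max -> 17.775531
  V(1,1) = exp(-r*dt) * [p*6.079411 + (1-p)*0.000000] = 2.639780; exercise = 0.000000; V(1,1) = max -> 2.639780
  V(0,0) = exp(-r*dt) * [p*17.775531 + (1-p)*2.639780] = 9.201435; exercise = 0.000000; V(0,0) = max -> 9.201435

Answer: Price = V(0,0) = 9.2014


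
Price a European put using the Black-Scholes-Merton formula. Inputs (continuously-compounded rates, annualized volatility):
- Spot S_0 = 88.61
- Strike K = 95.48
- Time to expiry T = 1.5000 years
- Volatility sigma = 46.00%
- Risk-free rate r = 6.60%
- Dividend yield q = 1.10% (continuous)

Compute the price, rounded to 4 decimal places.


d1 = (ln(S/K) + (r - q + 0.5*sigma^2) * T) / (sigma * sqrt(T)) = 0.29558581
d2 = d1 - sigma * sqrt(T) = -0.26779683
exp(-rT) = 0.90574271; exp(-qT) = 0.98363538
P = K * exp(-rT) * N(-d2) - S_0 * exp(-qT) * N(-d1)
N(-d1) = 0.38377320; N(-d2) = 0.60557214
P = 95.4800 * 0.90574271 * 0.60557214 - 88.6100 * 0.98363538 * 0.38377320 = 18.9204

Answer: Price = 18.9204


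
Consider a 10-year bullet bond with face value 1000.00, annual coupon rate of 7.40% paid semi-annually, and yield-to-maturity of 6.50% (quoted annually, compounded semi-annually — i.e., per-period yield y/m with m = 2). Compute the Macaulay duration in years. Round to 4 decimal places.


Coupon per period c = face * coupon_rate / m = 37.000000
Periods per year m = 2; per-period yield y/m = 0.032500
Number of cashflows N = 20
Cashflows (t years, CF_t, discount factor 1/(1+y/m)^(m*t), PV):
  t = 0.5000: CF_t = 37.000000, DF = 0.968523, PV = 35.835351
  t = 1.0000: CF_t = 37.000000, DF = 0.938037, PV = 34.707362
  t = 1.5000: CF_t = 37.000000, DF = 0.908510, PV = 33.614878
  t = 2.0000: CF_t = 37.000000, DF = 0.879913, PV = 32.556783
  t = 2.5000: CF_t = 37.000000, DF = 0.852216, PV = 31.531993
  t = 3.0000: CF_t = 37.000000, DF = 0.825391, PV = 30.539461
  t = 3.5000: CF_t = 37.000000, DF = 0.799410, PV = 29.578170
  t = 4.0000: CF_t = 37.000000, DF = 0.774247, PV = 28.647138
  t = 4.5000: CF_t = 37.000000, DF = 0.749876, PV = 27.745412
  t = 5.0000: CF_t = 37.000000, DF = 0.726272, PV = 26.872070
  t = 5.5000: CF_t = 37.000000, DF = 0.703411, PV = 26.026218
  t = 6.0000: CF_t = 37.000000, DF = 0.681270, PV = 25.206991
  t = 6.5000: CF_t = 37.000000, DF = 0.659826, PV = 24.413550
  t = 7.0000: CF_t = 37.000000, DF = 0.639056, PV = 23.645085
  t = 7.5000: CF_t = 37.000000, DF = 0.618941, PV = 22.900809
  t = 8.0000: CF_t = 37.000000, DF = 0.599458, PV = 22.179960
  t = 8.5000: CF_t = 37.000000, DF = 0.580589, PV = 21.481801
  t = 9.0000: CF_t = 37.000000, DF = 0.562314, PV = 20.805619
  t = 9.5000: CF_t = 37.000000, DF = 0.544614, PV = 20.150720
  t = 10.0000: CF_t = 1037.000000, DF = 0.527471, PV = 546.987686
Price P = sum_t PV_t = 1065.427058
Macaulay numerator sum_t t * PV_t:
  t * PV_t at t = 0.5000: 17.917676
  t * PV_t at t = 1.0000: 34.707362
  t * PV_t at t = 1.5000: 50.422317
  t * PV_t at t = 2.0000: 65.113566
  t * PV_t at t = 2.5000: 78.829983
  t * PV_t at t = 3.0000: 91.618382
  t * PV_t at t = 3.5000: 103.523595
  t * PV_t at t = 4.0000: 114.588552
  t * PV_t at t = 4.5000: 124.854355
  t * PV_t at t = 5.0000: 134.360350
  t * PV_t at t = 5.5000: 143.144198
  t * PV_t at t = 6.0000: 151.241944
  t * PV_t at t = 6.5000: 158.688077
  t * PV_t at t = 7.0000: 165.515595
  t * PV_t at t = 7.5000: 171.756065
  t * PV_t at t = 8.0000: 177.439680
  t * PV_t at t = 8.5000: 182.595312
  t * PV_t at t = 9.0000: 187.250570
  t * PV_t at t = 9.5000: 191.431844
  t * PV_t at t = 10.0000: 5469.876865
Macaulay duration D = (sum_t t * PV_t) / P = 7814.876287 / 1065.427058 = 7.334971

Answer: Macaulay duration = 7.3350 years


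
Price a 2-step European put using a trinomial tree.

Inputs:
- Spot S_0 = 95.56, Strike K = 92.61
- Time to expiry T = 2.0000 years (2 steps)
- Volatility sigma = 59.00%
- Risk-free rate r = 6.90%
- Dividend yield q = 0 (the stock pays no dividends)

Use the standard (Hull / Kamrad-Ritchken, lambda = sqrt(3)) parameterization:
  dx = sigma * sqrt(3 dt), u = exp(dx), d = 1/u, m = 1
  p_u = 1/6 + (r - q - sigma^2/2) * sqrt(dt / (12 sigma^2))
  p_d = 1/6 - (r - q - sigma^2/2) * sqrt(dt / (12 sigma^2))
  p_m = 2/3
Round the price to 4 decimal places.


dt = T/N = 1.000000; dx = sigma*sqrt(3*dt) = 1.021910
u = exp(dx) = 2.778497; d = 1/u = 0.359907
p_u = 0.115268, p_m = 0.666667, p_d = 0.218066
Discount per step: exp(-r*dt) = 0.933327
Stock lattice S(k, j) with j the centered position index:
  k=0: S(0,+0) = 95.5600
  k=1: S(1,-1) = 34.3927; S(1,+0) = 95.5600; S(1,+1) = 265.5131
  k=2: S(2,-2) = 12.3782; S(2,-1) = 34.3927; S(2,+0) = 95.5600; S(2,+1) = 265.5131; S(2,+2) = 737.7273
Terminal payoffs V(N, j) = max(K - S_T, 0):
  V(2,-2) = 80.231831; V(2,-1) = 58.217300; V(2,+0) = 0.000000; V(2,+1) = 0.000000; V(2,+2) = 0.000000
Backward induction: V(k, j) = exp(-r*dt) * [p_u * V(k+1, j+1) + p_m * V(k+1, j) + p_d * V(k+1, j-1)]
  V(1,-1) = exp(-r*dt) * [p_u*0.000000 + p_m*58.217300 + p_d*80.231831] = 52.553132
  V(1,+0) = exp(-r*dt) * [p_u*0.000000 + p_m*0.000000 + p_d*58.217300] = 11.848755
  V(1,+1) = exp(-r*dt) * [p_u*0.000000 + p_m*0.000000 + p_d*0.000000] = 0.000000
  V(0,+0) = exp(-r*dt) * [p_u*0.000000 + p_m*11.848755 + p_d*52.553132] = 18.068454

Answer: Price = V(0,0) = 18.0685


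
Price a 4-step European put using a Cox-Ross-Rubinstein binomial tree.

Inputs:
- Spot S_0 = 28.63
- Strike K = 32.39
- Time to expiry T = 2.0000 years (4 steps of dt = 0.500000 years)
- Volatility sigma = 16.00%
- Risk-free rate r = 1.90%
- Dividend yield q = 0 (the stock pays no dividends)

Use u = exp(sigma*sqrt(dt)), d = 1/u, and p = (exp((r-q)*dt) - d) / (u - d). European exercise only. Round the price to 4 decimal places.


dt = T/N = 0.500000
u = exp(sigma*sqrt(dt)) = 1.119785; d = 1/u = 0.893028
p = (exp((r-q)*dt) - d) / (u - d) = 0.513841
Discount per step: exp(-r*dt) = 0.990545
Stock lattice S(k, i) with i counting down-moves:
  k=0: S(0,0) = 28.6300
  k=1: S(1,0) = 32.0595; S(1,1) = 25.5674
  k=2: S(2,0) = 35.8997; S(2,1) = 28.6300; S(2,2) = 22.8324
  k=3: S(3,0) = 40.2000; S(3,1) = 32.0595; S(3,2) = 25.5674; S(3,3) = 20.3900
  k=4: S(4,0) = 45.0153; S(4,1) = 35.8997; S(4,2) = 28.6300; S(4,3) = 22.8324; S(4,4) = 18.2088
Terminal payoffs V(N, i) = max(K - S_T, 0):
  V(4,0) = 0.000000; V(4,1) = 0.000000; V(4,2) = 3.760000; V(4,3) = 9.557592; V(4,4) = 14.181167
Backward induction: V(k, i) = exp(-r*dt) * [p * V(k+1, i) + (1-p) * V(k+1, i+1)].
  V(3,0) = exp(-r*dt) * [p*0.000000 + (1-p)*0.000000] = 0.000000
  V(3,1) = exp(-r*dt) * [p*0.000000 + (1-p)*3.760000] = 1.810676
  V(3,2) = exp(-r*dt) * [p*3.760000 + (1-p)*9.557592] = 6.516354
  V(3,3) = exp(-r*dt) * [p*9.557592 + (1-p)*14.181167] = 11.693767
  V(2,0) = exp(-r*dt) * [p*0.000000 + (1-p)*1.810676] = 0.871954
  V(2,1) = exp(-r*dt) * [p*1.810676 + (1-p)*6.516354] = 4.059636
  V(2,2) = exp(-r*dt) * [p*6.516354 + (1-p)*11.693767] = 8.947991
  V(1,0) = exp(-r*dt) * [p*0.871954 + (1-p)*4.059636] = 2.398779
  V(1,1) = exp(-r*dt) * [p*4.059636 + (1-p)*8.947991] = 6.375302
  V(0,0) = exp(-r*dt) * [p*2.398779 + (1-p)*6.375302] = 4.291044

Answer: Price = V(0,0) = 4.2910


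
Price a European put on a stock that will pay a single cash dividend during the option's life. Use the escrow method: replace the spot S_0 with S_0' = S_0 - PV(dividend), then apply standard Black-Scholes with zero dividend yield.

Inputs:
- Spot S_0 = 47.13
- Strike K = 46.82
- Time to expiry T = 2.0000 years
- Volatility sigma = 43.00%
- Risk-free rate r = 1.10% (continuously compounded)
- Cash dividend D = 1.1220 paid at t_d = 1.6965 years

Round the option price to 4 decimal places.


Answer: Price = 10.8563

Derivation:
PV(D) = D * exp(-r * t_d) = 1.1220 * 0.98151155 = 1.10125596
S_0' = S_0 - PV(D) = 47.1300 - 1.10125596 = 46.02874404
d1 = (ln(S_0'/K) + (r + sigma^2/2)*T) / (sigma*sqrt(T)) = 0.31220509
d2 = d1 - sigma*sqrt(T) = -0.29590674
exp(-rT) = 0.97824024
N(-d1) = 0.37744233; N(-d2) = 0.61634935
P = K * exp(-rT) * N(-d2) - S_0' * N(-d1) = 46.8200 * 0.97824024 * 0.61634935 - 46.02874404 * 0.37744233 = 10.8563


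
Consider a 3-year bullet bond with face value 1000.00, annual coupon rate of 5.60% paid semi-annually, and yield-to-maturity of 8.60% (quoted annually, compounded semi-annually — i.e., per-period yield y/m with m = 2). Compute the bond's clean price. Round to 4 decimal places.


Answer: Price = 922.1301

Derivation:
Coupon per period c = face * coupon_rate / m = 28.000000
Periods per year m = 2; per-period yield y/m = 0.043000
Number of cashflows N = 6
Cashflows (t years, CF_t, discount factor 1/(1+y/m)^(m*t), PV):
  t = 0.5000: CF_t = 28.000000, DF = 0.958773, PV = 26.845638
  t = 1.0000: CF_t = 28.000000, DF = 0.919245, PV = 25.738866
  t = 1.5000: CF_t = 28.000000, DF = 0.881347, PV = 24.677724
  t = 2.0000: CF_t = 28.000000, DF = 0.845012, PV = 23.660330
  t = 2.5000: CF_t = 28.000000, DF = 0.810174, PV = 22.684880
  t = 3.0000: CF_t = 1028.000000, DF = 0.776773, PV = 798.522695
Price P = sum_t PV_t = 922.130134


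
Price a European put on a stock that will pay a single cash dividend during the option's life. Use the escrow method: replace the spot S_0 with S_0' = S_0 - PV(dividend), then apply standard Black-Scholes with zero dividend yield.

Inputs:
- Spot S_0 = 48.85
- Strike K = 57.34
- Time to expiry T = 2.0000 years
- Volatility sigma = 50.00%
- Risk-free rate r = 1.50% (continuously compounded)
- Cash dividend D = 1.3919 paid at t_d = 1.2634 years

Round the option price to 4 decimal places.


Answer: Price = 18.6707

Derivation:
PV(D) = D * exp(-r * t_d) = 1.3919 * 0.98122744 = 1.36577048
S_0' = S_0 - PV(D) = 48.8500 - 1.36577048 = 47.48422952
d1 = (ln(S_0'/K) + (r + sigma^2/2)*T) / (sigma*sqrt(T)) = 0.12925797
d2 = d1 - sigma*sqrt(T) = -0.57784881
exp(-rT) = 0.97044553
N(-d1) = 0.44857676; N(-d2) = 0.71831690
P = K * exp(-rT) * N(-d2) - S_0' * N(-d1) = 57.3400 * 0.97044553 * 0.71831690 - 47.48422952 * 0.44857676 = 18.6707


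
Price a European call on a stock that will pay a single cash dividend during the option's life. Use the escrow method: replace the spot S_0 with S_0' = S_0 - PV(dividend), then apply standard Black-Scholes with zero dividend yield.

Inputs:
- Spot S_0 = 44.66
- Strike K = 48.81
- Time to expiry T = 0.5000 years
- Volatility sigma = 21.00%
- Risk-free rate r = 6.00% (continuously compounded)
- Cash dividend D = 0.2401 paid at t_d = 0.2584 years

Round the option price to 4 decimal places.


Answer: Price = 1.4936

Derivation:
PV(D) = D * exp(-r * t_d) = 0.2401 * 0.98461557 = 0.23640620
S_0' = S_0 - PV(D) = 44.6600 - 0.23640620 = 44.42359380
d1 = (ln(S_0'/K) + (r + sigma^2/2)*T) / (sigma*sqrt(T)) = -0.35785994
d2 = d1 - sigma*sqrt(T) = -0.50635236
exp(-rT) = 0.97044553
N(d1) = 0.36022407; N(d2) = 0.30630466
C = S_0' * N(d1) - K * exp(-rT) * N(d2) = 44.42359380 * 0.36022407 - 48.8100 * 0.97044553 * 0.30630466 = 1.4936


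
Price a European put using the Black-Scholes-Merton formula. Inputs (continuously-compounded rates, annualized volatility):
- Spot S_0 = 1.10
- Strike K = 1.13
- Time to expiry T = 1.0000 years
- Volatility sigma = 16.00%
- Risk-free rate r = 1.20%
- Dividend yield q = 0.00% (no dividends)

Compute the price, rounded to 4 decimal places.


Answer: Price = 0.0792

Derivation:
d1 = (ln(S/K) + (r - q + 0.5*sigma^2) * T) / (sigma * sqrt(T)) = -0.01317158
d2 = d1 - sigma * sqrt(T) = -0.17317158
exp(-rT) = 0.98807171; exp(-qT) = 1.00000000
P = K * exp(-rT) * N(-d2) - S_0 * exp(-qT) * N(-d1)
N(-d1) = 0.50525455; N(-d2) = 0.56874172
P = 1.1300 * 0.98807171 * 0.56874172 - 1.1000 * 1.00000000 * 0.50525455 = 0.0792


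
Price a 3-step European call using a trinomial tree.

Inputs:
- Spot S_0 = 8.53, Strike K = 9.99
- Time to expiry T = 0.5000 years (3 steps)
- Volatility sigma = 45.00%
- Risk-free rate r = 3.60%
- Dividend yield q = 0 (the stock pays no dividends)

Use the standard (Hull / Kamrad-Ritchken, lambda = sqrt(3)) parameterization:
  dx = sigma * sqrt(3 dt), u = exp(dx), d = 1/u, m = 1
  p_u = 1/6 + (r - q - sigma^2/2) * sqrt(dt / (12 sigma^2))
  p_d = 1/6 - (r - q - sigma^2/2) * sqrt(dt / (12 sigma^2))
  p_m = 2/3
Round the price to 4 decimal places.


dt = T/N = 0.166667; dx = sigma*sqrt(3*dt) = 0.318198
u = exp(dx) = 1.374648; d = 1/u = 0.727459
p_u = 0.149578, p_m = 0.666667, p_d = 0.183755
Discount per step: exp(-r*dt) = 0.994018
Stock lattice S(k, j) with j the centered position index:
  k=0: S(0,+0) = 8.5300
  k=1: S(1,-1) = 6.2052; S(1,+0) = 8.5300; S(1,+1) = 11.7258
  k=2: S(2,-2) = 4.5140; S(2,-1) = 6.2052; S(2,+0) = 8.5300; S(2,+1) = 11.7258; S(2,+2) = 16.1188
  k=3: S(3,-3) = 3.2838; S(3,-2) = 4.5140; S(3,-1) = 6.2052; S(3,+0) = 8.5300; S(3,+1) = 11.7258; S(3,+2) = 16.1188; S(3,+3) = 22.1577
Terminal payoffs V(N, j) = max(S_T - K, 0):
  V(3,-3) = 0.000000; V(3,-2) = 0.000000; V(3,-1) = 0.000000; V(3,+0) = 0.000000; V(3,+1) = 1.735752; V(3,+2) = 6.128787; V(3,+3) = 12.167666
Backward induction: V(k, j) = exp(-r*dt) * [p_u * V(k+1, j+1) + p_m * V(k+1, j) + p_d * V(k+1, j-1)]
  V(2,-2) = exp(-r*dt) * [p_u*0.000000 + p_m*0.000000 + p_d*0.000000] = 0.000000
  V(2,-1) = exp(-r*dt) * [p_u*0.000000 + p_m*0.000000 + p_d*0.000000] = 0.000000
  V(2,+0) = exp(-r*dt) * [p_u*1.735752 + p_m*0.000000 + p_d*0.000000] = 0.258078
  V(2,+1) = exp(-r*dt) * [p_u*6.128787 + p_m*1.735752 + p_d*0.000000] = 2.061495
  V(2,+2) = exp(-r*dt) * [p_u*12.167666 + p_m*6.128787 + p_d*1.735752] = 6.187592
  V(1,-1) = exp(-r*dt) * [p_u*0.258078 + p_m*0.000000 + p_d*0.000000] = 0.038372
  V(1,+0) = exp(-r*dt) * [p_u*2.061495 + p_m*0.258078 + p_d*0.000000] = 0.477533
  V(1,+1) = exp(-r*dt) * [p_u*6.187592 + p_m*2.061495 + p_d*0.258078] = 2.333241
  V(0,+0) = exp(-r*dt) * [p_u*2.333241 + p_m*0.477533 + p_d*0.038372] = 0.670374

Answer: Price = V(0,0) = 0.6704


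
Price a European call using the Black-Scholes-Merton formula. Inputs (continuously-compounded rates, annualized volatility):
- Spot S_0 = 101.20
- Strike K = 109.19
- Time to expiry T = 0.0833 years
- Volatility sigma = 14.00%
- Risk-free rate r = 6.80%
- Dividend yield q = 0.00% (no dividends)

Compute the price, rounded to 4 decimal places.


Answer: Price = 0.0701

Derivation:
d1 = (ln(S/K) + (r - q + 0.5*sigma^2) * T) / (sigma * sqrt(T)) = -1.72027022
d2 = d1 - sigma * sqrt(T) = -1.76067666
exp(-rT) = 0.99435161; exp(-qT) = 1.00000000
C = S_0 * exp(-qT) * N(d1) - K * exp(-rT) * N(d2)
N(d1) = 0.04269167; N(d2) = 0.03914657
C = 101.2000 * 1.00000000 * 0.04269167 - 109.1900 * 0.99435161 * 0.03914657 = 0.0701


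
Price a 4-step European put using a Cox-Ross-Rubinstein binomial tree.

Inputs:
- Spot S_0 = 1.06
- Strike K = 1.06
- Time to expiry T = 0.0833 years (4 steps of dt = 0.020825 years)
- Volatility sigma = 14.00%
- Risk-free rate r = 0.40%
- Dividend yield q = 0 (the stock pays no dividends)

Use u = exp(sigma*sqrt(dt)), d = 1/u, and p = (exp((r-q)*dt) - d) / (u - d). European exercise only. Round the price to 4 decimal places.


Answer: Price = V(0,0) = 0.0159

Derivation:
dt = T/N = 0.020825
u = exp(sigma*sqrt(dt)) = 1.020409; d = 1/u = 0.979999
p = (exp((r-q)*dt) - d) / (u - d) = 0.497011
Discount per step: exp(-r*dt) = 0.999917
Stock lattice S(k, i) with i counting down-moves:
  k=0: S(0,0) = 1.0600
  k=1: S(1,0) = 1.0816; S(1,1) = 1.0388
  k=2: S(2,0) = 1.1037; S(2,1) = 1.0600; S(2,2) = 1.0180
  k=3: S(3,0) = 1.1262; S(3,1) = 1.0816; S(3,2) = 1.0388; S(3,3) = 0.9977
  k=4: S(4,0) = 1.1492; S(4,1) = 1.1037; S(4,2) = 1.0600; S(4,3) = 1.0180; S(4,4) = 0.9777
Terminal payoffs V(N, i) = max(K - S_T, 0):
  V(4,0) = 0.000000; V(4,1) = 0.000000; V(4,2) = 0.000000; V(4,3) = 0.041977; V(4,4) = 0.082292
Backward induction: V(k, i) = exp(-r*dt) * [p * V(k+1, i) + (1-p) * V(k+1, i+1)].
  V(3,0) = exp(-r*dt) * [p*0.000000 + (1-p)*0.000000] = 0.000000
  V(3,1) = exp(-r*dt) * [p*0.000000 + (1-p)*0.000000] = 0.000000
  V(3,2) = exp(-r*dt) * [p*0.000000 + (1-p)*0.041977] = 0.021112
  V(3,3) = exp(-r*dt) * [p*0.041977 + (1-p)*0.082292] = 0.062250
  V(2,0) = exp(-r*dt) * [p*0.000000 + (1-p)*0.000000] = 0.000000
  V(2,1) = exp(-r*dt) * [p*0.000000 + (1-p)*0.021112] = 0.010618
  V(2,2) = exp(-r*dt) * [p*0.021112 + (1-p)*0.062250] = 0.041800
  V(1,0) = exp(-r*dt) * [p*0.000000 + (1-p)*0.010618] = 0.005340
  V(1,1) = exp(-r*dt) * [p*0.010618 + (1-p)*0.041800] = 0.026300
  V(0,0) = exp(-r*dt) * [p*0.005340 + (1-p)*0.026300] = 0.015882


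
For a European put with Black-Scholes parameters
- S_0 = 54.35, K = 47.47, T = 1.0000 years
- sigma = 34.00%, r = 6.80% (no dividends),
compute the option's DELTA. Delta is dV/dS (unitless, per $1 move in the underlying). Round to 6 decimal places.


d1 = 0.7680784735; d2 = 0.4280784735
phi(d1) = 0.2970333657; exp(-qT) = 1.0000000000; exp(-rT) = 0.9342604736
N(-d1) = 0.2212202825
Delta = -exp(-qT) * N(-d1) = -1.0000000000 * 0.2212202825 = -0.221220

Answer: Delta = -0.221220


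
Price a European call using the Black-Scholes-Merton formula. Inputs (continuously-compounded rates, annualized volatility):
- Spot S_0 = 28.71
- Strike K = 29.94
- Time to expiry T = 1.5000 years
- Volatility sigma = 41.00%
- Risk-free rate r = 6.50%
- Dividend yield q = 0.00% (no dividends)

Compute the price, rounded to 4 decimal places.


Answer: Price = 6.3466

Derivation:
d1 = (ln(S/K) + (r - q + 0.5*sigma^2) * T) / (sigma * sqrt(T)) = 0.36169826
d2 = d1 - sigma * sqrt(T) = -0.14044714
exp(-rT) = 0.90710234; exp(-qT) = 1.00000000
C = S_0 * exp(-qT) * N(d1) - K * exp(-rT) * N(d2)
N(d1) = 0.64121124; N(d2) = 0.44415336
C = 28.7100 * 1.00000000 * 0.64121124 - 29.9400 * 0.90710234 * 0.44415336 = 6.3466


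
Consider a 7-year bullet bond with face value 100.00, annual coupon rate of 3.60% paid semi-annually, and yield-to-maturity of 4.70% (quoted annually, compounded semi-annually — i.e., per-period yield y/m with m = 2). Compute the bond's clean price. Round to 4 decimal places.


Coupon per period c = face * coupon_rate / m = 1.800000
Periods per year m = 2; per-period yield y/m = 0.023500
Number of cashflows N = 14
Cashflows (t years, CF_t, discount factor 1/(1+y/m)^(m*t), PV):
  t = 0.5000: CF_t = 1.800000, DF = 0.977040, PV = 1.758671
  t = 1.0000: CF_t = 1.800000, DF = 0.954606, PV = 1.718291
  t = 1.5000: CF_t = 1.800000, DF = 0.932688, PV = 1.678839
  t = 2.0000: CF_t = 1.800000, DF = 0.911273, PV = 1.640292
  t = 2.5000: CF_t = 1.800000, DF = 0.890350, PV = 1.602630
  t = 3.0000: CF_t = 1.800000, DF = 0.869907, PV = 1.565833
  t = 3.5000: CF_t = 1.800000, DF = 0.849934, PV = 1.529881
  t = 4.0000: CF_t = 1.800000, DF = 0.830419, PV = 1.494754
  t = 4.5000: CF_t = 1.800000, DF = 0.811352, PV = 1.460434
  t = 5.0000: CF_t = 1.800000, DF = 0.792723, PV = 1.426902
  t = 5.5000: CF_t = 1.800000, DF = 0.774522, PV = 1.394139
  t = 6.0000: CF_t = 1.800000, DF = 0.756739, PV = 1.362129
  t = 6.5000: CF_t = 1.800000, DF = 0.739363, PV = 1.330854
  t = 7.0000: CF_t = 101.800000, DF = 0.722387, PV = 73.539034
Price P = sum_t PV_t = 93.502683

Answer: Price = 93.5027


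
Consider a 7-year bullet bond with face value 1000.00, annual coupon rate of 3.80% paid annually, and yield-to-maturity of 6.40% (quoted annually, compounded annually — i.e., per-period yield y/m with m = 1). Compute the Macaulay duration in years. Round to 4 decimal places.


Coupon per period c = face * coupon_rate / m = 38.000000
Periods per year m = 1; per-period yield y/m = 0.064000
Number of cashflows N = 7
Cashflows (t years, CF_t, discount factor 1/(1+y/m)^(m*t), PV):
  t = 1.0000: CF_t = 38.000000, DF = 0.939850, PV = 35.714286
  t = 2.0000: CF_t = 38.000000, DF = 0.883317, PV = 33.566058
  t = 3.0000: CF_t = 38.000000, DF = 0.830185, PV = 31.547047
  t = 4.0000: CF_t = 38.000000, DF = 0.780249, PV = 29.649480
  t = 5.0000: CF_t = 38.000000, DF = 0.733317, PV = 27.866053
  t = 6.0000: CF_t = 38.000000, DF = 0.689208, PV = 26.189899
  t = 7.0000: CF_t = 1038.000000, DF = 0.647752, PV = 672.366331
Price P = sum_t PV_t = 856.899154
Macaulay numerator sum_t t * PV_t:
  t * PV_t at t = 1.0000: 35.714286
  t * PV_t at t = 2.0000: 67.132116
  t * PV_t at t = 3.0000: 94.641141
  t * PV_t at t = 4.0000: 118.597921
  t * PV_t at t = 5.0000: 139.330264
  t * PV_t at t = 6.0000: 157.139396
  t * PV_t at t = 7.0000: 4706.564316
Macaulay duration D = (sum_t t * PV_t) / P = 5319.119440 / 856.899154 = 6.207404

Answer: Macaulay duration = 6.2074 years
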